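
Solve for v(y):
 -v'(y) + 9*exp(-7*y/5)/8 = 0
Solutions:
 v(y) = C1 - 45*exp(-7*y/5)/56


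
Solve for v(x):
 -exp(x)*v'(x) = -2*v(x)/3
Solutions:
 v(x) = C1*exp(-2*exp(-x)/3)


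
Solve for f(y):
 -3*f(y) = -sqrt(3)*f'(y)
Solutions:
 f(y) = C1*exp(sqrt(3)*y)


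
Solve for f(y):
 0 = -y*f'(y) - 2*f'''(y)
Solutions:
 f(y) = C1 + Integral(C2*airyai(-2^(2/3)*y/2) + C3*airybi(-2^(2/3)*y/2), y)


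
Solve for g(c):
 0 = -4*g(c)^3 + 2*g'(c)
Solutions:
 g(c) = -sqrt(2)*sqrt(-1/(C1 + 2*c))/2
 g(c) = sqrt(2)*sqrt(-1/(C1 + 2*c))/2


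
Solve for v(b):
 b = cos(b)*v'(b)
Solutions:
 v(b) = C1 + Integral(b/cos(b), b)


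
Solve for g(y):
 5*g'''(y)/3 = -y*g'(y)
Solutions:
 g(y) = C1 + Integral(C2*airyai(-3^(1/3)*5^(2/3)*y/5) + C3*airybi(-3^(1/3)*5^(2/3)*y/5), y)


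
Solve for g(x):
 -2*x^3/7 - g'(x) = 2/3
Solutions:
 g(x) = C1 - x^4/14 - 2*x/3


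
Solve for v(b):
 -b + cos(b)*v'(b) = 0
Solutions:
 v(b) = C1 + Integral(b/cos(b), b)


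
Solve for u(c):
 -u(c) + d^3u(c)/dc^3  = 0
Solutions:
 u(c) = C3*exp(c) + (C1*sin(sqrt(3)*c/2) + C2*cos(sqrt(3)*c/2))*exp(-c/2)


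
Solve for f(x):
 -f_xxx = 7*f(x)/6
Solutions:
 f(x) = C3*exp(-6^(2/3)*7^(1/3)*x/6) + (C1*sin(2^(2/3)*3^(1/6)*7^(1/3)*x/4) + C2*cos(2^(2/3)*3^(1/6)*7^(1/3)*x/4))*exp(6^(2/3)*7^(1/3)*x/12)


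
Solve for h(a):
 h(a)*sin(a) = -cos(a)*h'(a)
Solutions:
 h(a) = C1*cos(a)


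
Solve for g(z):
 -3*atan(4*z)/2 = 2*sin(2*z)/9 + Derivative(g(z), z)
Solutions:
 g(z) = C1 - 3*z*atan(4*z)/2 + 3*log(16*z^2 + 1)/16 + cos(2*z)/9


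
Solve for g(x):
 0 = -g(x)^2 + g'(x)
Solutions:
 g(x) = -1/(C1 + x)


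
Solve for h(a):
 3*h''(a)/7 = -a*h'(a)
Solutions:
 h(a) = C1 + C2*erf(sqrt(42)*a/6)


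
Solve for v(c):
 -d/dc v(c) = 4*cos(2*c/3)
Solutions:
 v(c) = C1 - 6*sin(2*c/3)


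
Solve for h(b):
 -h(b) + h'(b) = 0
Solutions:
 h(b) = C1*exp(b)


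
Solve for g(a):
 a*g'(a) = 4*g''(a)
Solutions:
 g(a) = C1 + C2*erfi(sqrt(2)*a/4)


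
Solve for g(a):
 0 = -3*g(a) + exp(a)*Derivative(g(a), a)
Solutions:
 g(a) = C1*exp(-3*exp(-a))


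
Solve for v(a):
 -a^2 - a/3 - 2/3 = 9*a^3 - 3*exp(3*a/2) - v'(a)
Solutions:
 v(a) = C1 + 9*a^4/4 + a^3/3 + a^2/6 + 2*a/3 - 2*exp(3*a/2)


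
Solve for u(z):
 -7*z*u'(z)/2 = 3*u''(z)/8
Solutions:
 u(z) = C1 + C2*erf(sqrt(42)*z/3)


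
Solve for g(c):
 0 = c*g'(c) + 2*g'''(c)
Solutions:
 g(c) = C1 + Integral(C2*airyai(-2^(2/3)*c/2) + C3*airybi(-2^(2/3)*c/2), c)


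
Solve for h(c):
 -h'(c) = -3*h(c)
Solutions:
 h(c) = C1*exp(3*c)


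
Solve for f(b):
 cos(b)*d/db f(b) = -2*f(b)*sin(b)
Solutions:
 f(b) = C1*cos(b)^2


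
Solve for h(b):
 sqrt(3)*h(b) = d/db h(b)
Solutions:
 h(b) = C1*exp(sqrt(3)*b)


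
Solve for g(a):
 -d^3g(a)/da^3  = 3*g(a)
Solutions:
 g(a) = C3*exp(-3^(1/3)*a) + (C1*sin(3^(5/6)*a/2) + C2*cos(3^(5/6)*a/2))*exp(3^(1/3)*a/2)


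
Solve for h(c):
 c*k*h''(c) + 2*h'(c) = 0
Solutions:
 h(c) = C1 + c^(((re(k) - 2)*re(k) + im(k)^2)/(re(k)^2 + im(k)^2))*(C2*sin(2*log(c)*Abs(im(k))/(re(k)^2 + im(k)^2)) + C3*cos(2*log(c)*im(k)/(re(k)^2 + im(k)^2)))


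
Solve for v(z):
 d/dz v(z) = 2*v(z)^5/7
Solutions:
 v(z) = -7^(1/4)*(-1/(C1 + 8*z))^(1/4)
 v(z) = 7^(1/4)*(-1/(C1 + 8*z))^(1/4)
 v(z) = -7^(1/4)*I*(-1/(C1 + 8*z))^(1/4)
 v(z) = 7^(1/4)*I*(-1/(C1 + 8*z))^(1/4)


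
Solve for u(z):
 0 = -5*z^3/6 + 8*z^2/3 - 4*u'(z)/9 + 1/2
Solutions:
 u(z) = C1 - 15*z^4/32 + 2*z^3 + 9*z/8


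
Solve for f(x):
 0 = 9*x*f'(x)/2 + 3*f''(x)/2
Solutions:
 f(x) = C1 + C2*erf(sqrt(6)*x/2)


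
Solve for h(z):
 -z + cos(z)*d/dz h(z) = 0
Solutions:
 h(z) = C1 + Integral(z/cos(z), z)


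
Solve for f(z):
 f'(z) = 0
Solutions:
 f(z) = C1


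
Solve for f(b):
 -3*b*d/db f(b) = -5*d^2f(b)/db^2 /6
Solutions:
 f(b) = C1 + C2*erfi(3*sqrt(5)*b/5)


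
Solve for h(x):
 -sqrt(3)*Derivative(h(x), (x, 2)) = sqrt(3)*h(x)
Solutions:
 h(x) = C1*sin(x) + C2*cos(x)


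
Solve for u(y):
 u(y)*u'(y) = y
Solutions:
 u(y) = -sqrt(C1 + y^2)
 u(y) = sqrt(C1 + y^2)


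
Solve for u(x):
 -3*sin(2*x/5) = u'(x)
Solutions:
 u(x) = C1 + 15*cos(2*x/5)/2


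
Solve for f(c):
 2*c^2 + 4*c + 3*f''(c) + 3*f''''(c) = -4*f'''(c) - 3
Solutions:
 f(c) = C1 + C2*c - c^4/18 + 2*c^3/27 - 7*c^2/54 + (C3*sin(sqrt(5)*c/3) + C4*cos(sqrt(5)*c/3))*exp(-2*c/3)


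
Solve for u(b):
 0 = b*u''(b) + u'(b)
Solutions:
 u(b) = C1 + C2*log(b)


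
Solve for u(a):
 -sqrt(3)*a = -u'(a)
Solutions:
 u(a) = C1 + sqrt(3)*a^2/2


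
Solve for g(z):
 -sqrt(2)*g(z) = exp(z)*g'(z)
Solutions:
 g(z) = C1*exp(sqrt(2)*exp(-z))


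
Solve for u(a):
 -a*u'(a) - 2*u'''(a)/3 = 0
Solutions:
 u(a) = C1 + Integral(C2*airyai(-2^(2/3)*3^(1/3)*a/2) + C3*airybi(-2^(2/3)*3^(1/3)*a/2), a)


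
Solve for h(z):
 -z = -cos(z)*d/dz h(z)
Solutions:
 h(z) = C1 + Integral(z/cos(z), z)


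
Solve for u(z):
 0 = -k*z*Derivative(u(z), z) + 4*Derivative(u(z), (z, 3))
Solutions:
 u(z) = C1 + Integral(C2*airyai(2^(1/3)*k^(1/3)*z/2) + C3*airybi(2^(1/3)*k^(1/3)*z/2), z)


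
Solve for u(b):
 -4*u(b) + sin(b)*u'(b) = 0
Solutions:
 u(b) = C1*(cos(b)^2 - 2*cos(b) + 1)/(cos(b)^2 + 2*cos(b) + 1)


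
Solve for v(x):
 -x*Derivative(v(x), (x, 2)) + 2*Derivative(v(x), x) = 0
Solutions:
 v(x) = C1 + C2*x^3


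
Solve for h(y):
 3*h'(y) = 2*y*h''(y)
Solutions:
 h(y) = C1 + C2*y^(5/2)


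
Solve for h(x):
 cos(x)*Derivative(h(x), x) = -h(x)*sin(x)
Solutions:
 h(x) = C1*cos(x)


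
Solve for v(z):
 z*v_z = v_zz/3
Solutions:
 v(z) = C1 + C2*erfi(sqrt(6)*z/2)


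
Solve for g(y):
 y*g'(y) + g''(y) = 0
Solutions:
 g(y) = C1 + C2*erf(sqrt(2)*y/2)


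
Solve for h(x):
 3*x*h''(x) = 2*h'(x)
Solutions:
 h(x) = C1 + C2*x^(5/3)


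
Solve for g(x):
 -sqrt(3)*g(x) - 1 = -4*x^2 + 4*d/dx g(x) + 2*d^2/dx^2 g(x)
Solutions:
 g(x) = C1*exp(x*(-1 + sqrt(2)*sqrt(2 - sqrt(3))/2)) + C2*exp(-x*(sqrt(2)*sqrt(2 - sqrt(3))/2 + 1)) + 4*sqrt(3)*x^2/3 - 32*x/3 - 16/3 + 125*sqrt(3)/9


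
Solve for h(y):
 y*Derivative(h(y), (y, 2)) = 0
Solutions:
 h(y) = C1 + C2*y


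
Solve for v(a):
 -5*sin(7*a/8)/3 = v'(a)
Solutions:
 v(a) = C1 + 40*cos(7*a/8)/21


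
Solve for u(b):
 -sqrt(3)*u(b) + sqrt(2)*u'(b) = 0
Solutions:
 u(b) = C1*exp(sqrt(6)*b/2)


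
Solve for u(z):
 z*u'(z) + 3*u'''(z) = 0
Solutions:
 u(z) = C1 + Integral(C2*airyai(-3^(2/3)*z/3) + C3*airybi(-3^(2/3)*z/3), z)


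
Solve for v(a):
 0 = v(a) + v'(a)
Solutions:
 v(a) = C1*exp(-a)


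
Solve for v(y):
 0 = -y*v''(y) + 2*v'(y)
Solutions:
 v(y) = C1 + C2*y^3


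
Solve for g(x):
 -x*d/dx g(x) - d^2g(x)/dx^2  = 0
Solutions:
 g(x) = C1 + C2*erf(sqrt(2)*x/2)


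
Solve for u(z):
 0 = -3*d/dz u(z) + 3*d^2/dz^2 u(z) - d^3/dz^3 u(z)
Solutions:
 u(z) = C1 + (C2*sin(sqrt(3)*z/2) + C3*cos(sqrt(3)*z/2))*exp(3*z/2)


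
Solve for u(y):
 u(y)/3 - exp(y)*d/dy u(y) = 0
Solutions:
 u(y) = C1*exp(-exp(-y)/3)


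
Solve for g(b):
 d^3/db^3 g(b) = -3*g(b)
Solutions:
 g(b) = C3*exp(-3^(1/3)*b) + (C1*sin(3^(5/6)*b/2) + C2*cos(3^(5/6)*b/2))*exp(3^(1/3)*b/2)


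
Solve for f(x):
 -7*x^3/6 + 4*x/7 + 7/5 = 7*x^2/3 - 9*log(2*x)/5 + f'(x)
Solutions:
 f(x) = C1 - 7*x^4/24 - 7*x^3/9 + 2*x^2/7 + 9*x*log(x)/5 - 2*x/5 + 9*x*log(2)/5


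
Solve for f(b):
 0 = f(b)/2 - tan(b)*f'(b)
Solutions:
 f(b) = C1*sqrt(sin(b))


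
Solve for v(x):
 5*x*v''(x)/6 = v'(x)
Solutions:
 v(x) = C1 + C2*x^(11/5)


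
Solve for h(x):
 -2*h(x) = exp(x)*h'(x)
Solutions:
 h(x) = C1*exp(2*exp(-x))


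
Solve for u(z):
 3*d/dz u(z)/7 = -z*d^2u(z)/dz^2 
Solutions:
 u(z) = C1 + C2*z^(4/7)


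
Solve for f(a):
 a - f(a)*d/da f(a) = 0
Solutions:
 f(a) = -sqrt(C1 + a^2)
 f(a) = sqrt(C1 + a^2)


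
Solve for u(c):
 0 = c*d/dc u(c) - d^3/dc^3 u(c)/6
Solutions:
 u(c) = C1 + Integral(C2*airyai(6^(1/3)*c) + C3*airybi(6^(1/3)*c), c)


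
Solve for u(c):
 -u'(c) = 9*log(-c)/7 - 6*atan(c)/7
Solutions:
 u(c) = C1 - 9*c*log(-c)/7 + 6*c*atan(c)/7 + 9*c/7 - 3*log(c^2 + 1)/7


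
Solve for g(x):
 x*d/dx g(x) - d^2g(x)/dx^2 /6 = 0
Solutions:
 g(x) = C1 + C2*erfi(sqrt(3)*x)


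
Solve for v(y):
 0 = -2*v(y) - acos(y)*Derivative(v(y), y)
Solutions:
 v(y) = C1*exp(-2*Integral(1/acos(y), y))


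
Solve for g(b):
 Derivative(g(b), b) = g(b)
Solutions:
 g(b) = C1*exp(b)


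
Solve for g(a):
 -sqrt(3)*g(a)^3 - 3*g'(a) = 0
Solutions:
 g(a) = -sqrt(6)*sqrt(-1/(C1 - sqrt(3)*a))/2
 g(a) = sqrt(6)*sqrt(-1/(C1 - sqrt(3)*a))/2


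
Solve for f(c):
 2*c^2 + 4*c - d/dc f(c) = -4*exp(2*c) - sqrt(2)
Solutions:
 f(c) = C1 + 2*c^3/3 + 2*c^2 + sqrt(2)*c + 2*exp(2*c)


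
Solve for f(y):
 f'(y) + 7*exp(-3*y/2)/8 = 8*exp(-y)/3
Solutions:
 f(y) = C1 - 8*exp(-y)/3 + 7*exp(-3*y/2)/12


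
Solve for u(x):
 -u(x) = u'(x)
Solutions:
 u(x) = C1*exp(-x)


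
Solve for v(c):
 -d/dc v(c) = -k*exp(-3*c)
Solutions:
 v(c) = C1 - k*exp(-3*c)/3


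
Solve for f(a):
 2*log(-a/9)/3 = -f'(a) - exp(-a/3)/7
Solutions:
 f(a) = C1 - 2*a*log(-a)/3 + 2*a*(1 + 2*log(3))/3 + 3*exp(-a/3)/7


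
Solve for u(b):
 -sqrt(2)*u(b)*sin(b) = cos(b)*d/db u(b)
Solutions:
 u(b) = C1*cos(b)^(sqrt(2))


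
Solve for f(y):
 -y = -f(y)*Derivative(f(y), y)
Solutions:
 f(y) = -sqrt(C1 + y^2)
 f(y) = sqrt(C1 + y^2)


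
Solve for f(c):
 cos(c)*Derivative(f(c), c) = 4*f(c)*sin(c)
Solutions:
 f(c) = C1/cos(c)^4


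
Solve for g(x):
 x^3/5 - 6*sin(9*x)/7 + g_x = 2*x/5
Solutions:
 g(x) = C1 - x^4/20 + x^2/5 - 2*cos(9*x)/21


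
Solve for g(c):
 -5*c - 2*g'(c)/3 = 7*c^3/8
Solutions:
 g(c) = C1 - 21*c^4/64 - 15*c^2/4


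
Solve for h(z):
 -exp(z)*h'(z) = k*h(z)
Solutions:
 h(z) = C1*exp(k*exp(-z))


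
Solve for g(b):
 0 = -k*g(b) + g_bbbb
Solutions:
 g(b) = C1*exp(-b*k^(1/4)) + C2*exp(b*k^(1/4)) + C3*exp(-I*b*k^(1/4)) + C4*exp(I*b*k^(1/4))


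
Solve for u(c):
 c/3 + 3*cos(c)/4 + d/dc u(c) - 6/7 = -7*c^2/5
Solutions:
 u(c) = C1 - 7*c^3/15 - c^2/6 + 6*c/7 - 3*sin(c)/4


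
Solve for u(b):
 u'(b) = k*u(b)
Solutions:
 u(b) = C1*exp(b*k)


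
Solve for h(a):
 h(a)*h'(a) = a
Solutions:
 h(a) = -sqrt(C1 + a^2)
 h(a) = sqrt(C1 + a^2)


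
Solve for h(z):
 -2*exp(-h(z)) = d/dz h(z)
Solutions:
 h(z) = log(C1 - 2*z)


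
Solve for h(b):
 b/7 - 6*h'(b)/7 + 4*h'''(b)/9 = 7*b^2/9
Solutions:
 h(b) = C1 + C2*exp(-3*sqrt(42)*b/14) + C3*exp(3*sqrt(42)*b/14) - 49*b^3/162 + b^2/12 - 686*b/729


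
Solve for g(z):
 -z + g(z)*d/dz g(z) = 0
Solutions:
 g(z) = -sqrt(C1 + z^2)
 g(z) = sqrt(C1 + z^2)


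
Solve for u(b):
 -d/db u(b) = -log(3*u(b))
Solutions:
 -Integral(1/(log(_y) + log(3)), (_y, u(b))) = C1 - b


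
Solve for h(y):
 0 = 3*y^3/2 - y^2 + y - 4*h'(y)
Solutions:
 h(y) = C1 + 3*y^4/32 - y^3/12 + y^2/8


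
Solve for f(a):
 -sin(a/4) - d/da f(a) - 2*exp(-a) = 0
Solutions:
 f(a) = C1 + 4*cos(a/4) + 2*exp(-a)


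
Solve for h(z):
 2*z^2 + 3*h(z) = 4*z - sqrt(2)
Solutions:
 h(z) = -2*z^2/3 + 4*z/3 - sqrt(2)/3


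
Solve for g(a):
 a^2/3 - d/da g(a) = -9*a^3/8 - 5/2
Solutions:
 g(a) = C1 + 9*a^4/32 + a^3/9 + 5*a/2


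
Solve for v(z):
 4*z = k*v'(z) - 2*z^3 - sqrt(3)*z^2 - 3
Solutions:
 v(z) = C1 + z^4/(2*k) + sqrt(3)*z^3/(3*k) + 2*z^2/k + 3*z/k


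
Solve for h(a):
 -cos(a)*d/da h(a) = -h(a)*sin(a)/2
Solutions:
 h(a) = C1/sqrt(cos(a))


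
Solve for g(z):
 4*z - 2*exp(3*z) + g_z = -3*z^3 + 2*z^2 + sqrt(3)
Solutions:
 g(z) = C1 - 3*z^4/4 + 2*z^3/3 - 2*z^2 + sqrt(3)*z + 2*exp(3*z)/3


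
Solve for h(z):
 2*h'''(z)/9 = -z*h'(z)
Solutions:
 h(z) = C1 + Integral(C2*airyai(-6^(2/3)*z/2) + C3*airybi(-6^(2/3)*z/2), z)


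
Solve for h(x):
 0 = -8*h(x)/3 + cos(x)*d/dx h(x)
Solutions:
 h(x) = C1*(sin(x) + 1)^(4/3)/(sin(x) - 1)^(4/3)


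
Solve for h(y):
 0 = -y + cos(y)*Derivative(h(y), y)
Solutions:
 h(y) = C1 + Integral(y/cos(y), y)


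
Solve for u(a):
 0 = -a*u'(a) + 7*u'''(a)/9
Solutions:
 u(a) = C1 + Integral(C2*airyai(21^(2/3)*a/7) + C3*airybi(21^(2/3)*a/7), a)


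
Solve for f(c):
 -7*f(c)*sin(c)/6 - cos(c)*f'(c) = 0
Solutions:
 f(c) = C1*cos(c)^(7/6)


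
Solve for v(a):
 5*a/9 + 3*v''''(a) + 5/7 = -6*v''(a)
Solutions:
 v(a) = C1 + C2*a + C3*sin(sqrt(2)*a) + C4*cos(sqrt(2)*a) - 5*a^3/324 - 5*a^2/84


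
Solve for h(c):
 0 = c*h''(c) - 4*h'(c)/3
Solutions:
 h(c) = C1 + C2*c^(7/3)


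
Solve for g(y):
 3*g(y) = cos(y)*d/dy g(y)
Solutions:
 g(y) = C1*(sin(y) + 1)^(3/2)/(sin(y) - 1)^(3/2)


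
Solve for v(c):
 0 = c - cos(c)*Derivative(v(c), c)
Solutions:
 v(c) = C1 + Integral(c/cos(c), c)


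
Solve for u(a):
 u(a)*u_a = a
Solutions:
 u(a) = -sqrt(C1 + a^2)
 u(a) = sqrt(C1 + a^2)


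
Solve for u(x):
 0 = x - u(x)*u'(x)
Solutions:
 u(x) = -sqrt(C1 + x^2)
 u(x) = sqrt(C1 + x^2)


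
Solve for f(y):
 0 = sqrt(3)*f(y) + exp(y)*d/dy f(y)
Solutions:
 f(y) = C1*exp(sqrt(3)*exp(-y))


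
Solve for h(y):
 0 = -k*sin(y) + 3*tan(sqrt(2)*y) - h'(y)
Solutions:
 h(y) = C1 + k*cos(y) - 3*sqrt(2)*log(cos(sqrt(2)*y))/2


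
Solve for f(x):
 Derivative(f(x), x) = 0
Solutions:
 f(x) = C1


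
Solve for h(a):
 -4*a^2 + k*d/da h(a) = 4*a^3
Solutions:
 h(a) = C1 + a^4/k + 4*a^3/(3*k)


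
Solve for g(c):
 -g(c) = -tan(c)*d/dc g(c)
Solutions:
 g(c) = C1*sin(c)


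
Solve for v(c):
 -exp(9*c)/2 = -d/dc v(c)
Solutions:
 v(c) = C1 + exp(9*c)/18


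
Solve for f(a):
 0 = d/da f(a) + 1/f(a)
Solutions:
 f(a) = -sqrt(C1 - 2*a)
 f(a) = sqrt(C1 - 2*a)


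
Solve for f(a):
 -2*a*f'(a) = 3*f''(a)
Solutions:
 f(a) = C1 + C2*erf(sqrt(3)*a/3)


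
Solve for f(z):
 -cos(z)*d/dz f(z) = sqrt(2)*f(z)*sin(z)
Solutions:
 f(z) = C1*cos(z)^(sqrt(2))


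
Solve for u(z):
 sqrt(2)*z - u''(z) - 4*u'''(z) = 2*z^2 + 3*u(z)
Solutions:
 u(z) = C3*exp(-z) - 2*z^2/3 + sqrt(2)*z/3 + (C1*sin(sqrt(39)*z/8) + C2*cos(sqrt(39)*z/8))*exp(3*z/8) + 4/9


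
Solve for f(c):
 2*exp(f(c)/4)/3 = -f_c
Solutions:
 f(c) = 4*log(1/(C1 + 2*c)) + 4*log(12)


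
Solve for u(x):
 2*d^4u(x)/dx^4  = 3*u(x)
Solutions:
 u(x) = C1*exp(-2^(3/4)*3^(1/4)*x/2) + C2*exp(2^(3/4)*3^(1/4)*x/2) + C3*sin(2^(3/4)*3^(1/4)*x/2) + C4*cos(2^(3/4)*3^(1/4)*x/2)


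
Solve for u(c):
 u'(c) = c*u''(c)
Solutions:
 u(c) = C1 + C2*c^2


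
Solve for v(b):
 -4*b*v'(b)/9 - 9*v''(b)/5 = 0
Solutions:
 v(b) = C1 + C2*erf(sqrt(10)*b/9)


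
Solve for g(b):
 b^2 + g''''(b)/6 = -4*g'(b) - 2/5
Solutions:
 g(b) = C1 + C4*exp(-2*3^(1/3)*b) - b^3/12 - b/10 + (C2*sin(3^(5/6)*b) + C3*cos(3^(5/6)*b))*exp(3^(1/3)*b)


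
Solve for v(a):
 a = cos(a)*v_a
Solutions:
 v(a) = C1 + Integral(a/cos(a), a)


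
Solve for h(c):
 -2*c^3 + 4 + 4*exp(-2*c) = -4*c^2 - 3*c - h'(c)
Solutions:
 h(c) = C1 + c^4/2 - 4*c^3/3 - 3*c^2/2 - 4*c + 2*exp(-2*c)


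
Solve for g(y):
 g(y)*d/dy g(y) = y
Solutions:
 g(y) = -sqrt(C1 + y^2)
 g(y) = sqrt(C1 + y^2)


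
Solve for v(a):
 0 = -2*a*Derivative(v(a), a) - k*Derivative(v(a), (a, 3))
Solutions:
 v(a) = C1 + Integral(C2*airyai(2^(1/3)*a*(-1/k)^(1/3)) + C3*airybi(2^(1/3)*a*(-1/k)^(1/3)), a)


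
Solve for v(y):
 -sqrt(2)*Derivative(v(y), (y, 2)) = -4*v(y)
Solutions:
 v(y) = C1*exp(-2^(3/4)*y) + C2*exp(2^(3/4)*y)


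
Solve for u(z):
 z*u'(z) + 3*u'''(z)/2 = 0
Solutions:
 u(z) = C1 + Integral(C2*airyai(-2^(1/3)*3^(2/3)*z/3) + C3*airybi(-2^(1/3)*3^(2/3)*z/3), z)


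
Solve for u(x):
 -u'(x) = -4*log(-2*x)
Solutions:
 u(x) = C1 + 4*x*log(-x) + 4*x*(-1 + log(2))


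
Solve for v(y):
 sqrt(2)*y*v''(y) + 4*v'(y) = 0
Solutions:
 v(y) = C1 + C2*y^(1 - 2*sqrt(2))


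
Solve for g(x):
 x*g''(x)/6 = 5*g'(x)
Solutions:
 g(x) = C1 + C2*x^31


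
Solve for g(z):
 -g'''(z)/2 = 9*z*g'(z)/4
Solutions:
 g(z) = C1 + Integral(C2*airyai(-6^(2/3)*z/2) + C3*airybi(-6^(2/3)*z/2), z)


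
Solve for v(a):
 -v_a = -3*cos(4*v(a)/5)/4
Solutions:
 -3*a/4 - 5*log(sin(4*v(a)/5) - 1)/8 + 5*log(sin(4*v(a)/5) + 1)/8 = C1


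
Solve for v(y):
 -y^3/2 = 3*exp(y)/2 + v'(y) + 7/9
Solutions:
 v(y) = C1 - y^4/8 - 7*y/9 - 3*exp(y)/2


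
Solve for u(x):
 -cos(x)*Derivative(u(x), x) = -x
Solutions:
 u(x) = C1 + Integral(x/cos(x), x)


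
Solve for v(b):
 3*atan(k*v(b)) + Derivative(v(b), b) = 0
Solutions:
 Integral(1/atan(_y*k), (_y, v(b))) = C1 - 3*b


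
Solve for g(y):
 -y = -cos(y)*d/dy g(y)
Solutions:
 g(y) = C1 + Integral(y/cos(y), y)


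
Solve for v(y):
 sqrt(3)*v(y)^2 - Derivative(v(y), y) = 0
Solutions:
 v(y) = -1/(C1 + sqrt(3)*y)


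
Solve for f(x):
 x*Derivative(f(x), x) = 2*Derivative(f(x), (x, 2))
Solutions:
 f(x) = C1 + C2*erfi(x/2)


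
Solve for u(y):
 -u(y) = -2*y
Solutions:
 u(y) = 2*y


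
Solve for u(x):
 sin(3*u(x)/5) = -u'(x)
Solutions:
 x + 5*log(cos(3*u(x)/5) - 1)/6 - 5*log(cos(3*u(x)/5) + 1)/6 = C1


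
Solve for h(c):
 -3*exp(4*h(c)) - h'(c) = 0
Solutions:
 h(c) = log(-I*(1/(C1 + 12*c))^(1/4))
 h(c) = log(I*(1/(C1 + 12*c))^(1/4))
 h(c) = log(-(1/(C1 + 12*c))^(1/4))
 h(c) = log(1/(C1 + 12*c))/4


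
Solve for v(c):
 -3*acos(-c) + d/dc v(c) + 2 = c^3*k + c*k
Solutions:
 v(c) = C1 + c^4*k/4 + c^2*k/2 + 3*c*acos(-c) - 2*c + 3*sqrt(1 - c^2)


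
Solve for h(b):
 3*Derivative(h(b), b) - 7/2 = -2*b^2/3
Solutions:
 h(b) = C1 - 2*b^3/27 + 7*b/6


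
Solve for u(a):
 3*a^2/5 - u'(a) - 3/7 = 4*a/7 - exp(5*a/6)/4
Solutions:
 u(a) = C1 + a^3/5 - 2*a^2/7 - 3*a/7 + 3*exp(5*a/6)/10


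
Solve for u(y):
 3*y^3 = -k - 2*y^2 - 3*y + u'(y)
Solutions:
 u(y) = C1 + k*y + 3*y^4/4 + 2*y^3/3 + 3*y^2/2


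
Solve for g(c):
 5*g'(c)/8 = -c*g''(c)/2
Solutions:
 g(c) = C1 + C2/c^(1/4)


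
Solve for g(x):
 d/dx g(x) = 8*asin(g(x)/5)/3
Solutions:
 Integral(1/asin(_y/5), (_y, g(x))) = C1 + 8*x/3


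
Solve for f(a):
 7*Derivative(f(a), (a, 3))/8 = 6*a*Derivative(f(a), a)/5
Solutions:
 f(a) = C1 + Integral(C2*airyai(2*35^(2/3)*6^(1/3)*a/35) + C3*airybi(2*35^(2/3)*6^(1/3)*a/35), a)


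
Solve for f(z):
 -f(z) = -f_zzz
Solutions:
 f(z) = C3*exp(z) + (C1*sin(sqrt(3)*z/2) + C2*cos(sqrt(3)*z/2))*exp(-z/2)


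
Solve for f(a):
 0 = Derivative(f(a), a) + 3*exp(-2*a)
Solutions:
 f(a) = C1 + 3*exp(-2*a)/2


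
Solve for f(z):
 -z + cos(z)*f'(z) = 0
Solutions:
 f(z) = C1 + Integral(z/cos(z), z)


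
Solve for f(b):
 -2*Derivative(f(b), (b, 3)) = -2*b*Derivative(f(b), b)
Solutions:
 f(b) = C1 + Integral(C2*airyai(b) + C3*airybi(b), b)


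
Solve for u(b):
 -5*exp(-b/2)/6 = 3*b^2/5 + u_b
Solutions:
 u(b) = C1 - b^3/5 + 5*exp(-b/2)/3


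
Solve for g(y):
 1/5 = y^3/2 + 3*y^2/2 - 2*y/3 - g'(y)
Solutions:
 g(y) = C1 + y^4/8 + y^3/2 - y^2/3 - y/5


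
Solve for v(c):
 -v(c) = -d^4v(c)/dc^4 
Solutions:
 v(c) = C1*exp(-c) + C2*exp(c) + C3*sin(c) + C4*cos(c)


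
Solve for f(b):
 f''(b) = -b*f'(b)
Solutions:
 f(b) = C1 + C2*erf(sqrt(2)*b/2)


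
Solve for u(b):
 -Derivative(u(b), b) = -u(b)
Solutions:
 u(b) = C1*exp(b)


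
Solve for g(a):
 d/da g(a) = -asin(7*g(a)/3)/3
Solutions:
 Integral(1/asin(7*_y/3), (_y, g(a))) = C1 - a/3


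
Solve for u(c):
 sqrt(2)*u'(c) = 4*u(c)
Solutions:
 u(c) = C1*exp(2*sqrt(2)*c)


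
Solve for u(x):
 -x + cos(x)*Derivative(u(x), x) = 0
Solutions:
 u(x) = C1 + Integral(x/cos(x), x)


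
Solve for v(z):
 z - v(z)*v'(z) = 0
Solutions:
 v(z) = -sqrt(C1 + z^2)
 v(z) = sqrt(C1 + z^2)


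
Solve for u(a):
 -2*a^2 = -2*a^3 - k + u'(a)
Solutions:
 u(a) = C1 + a^4/2 - 2*a^3/3 + a*k


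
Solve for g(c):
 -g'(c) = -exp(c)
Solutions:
 g(c) = C1 + exp(c)


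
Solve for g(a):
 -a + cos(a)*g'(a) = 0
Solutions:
 g(a) = C1 + Integral(a/cos(a), a)


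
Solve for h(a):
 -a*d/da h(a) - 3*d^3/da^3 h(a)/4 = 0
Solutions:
 h(a) = C1 + Integral(C2*airyai(-6^(2/3)*a/3) + C3*airybi(-6^(2/3)*a/3), a)


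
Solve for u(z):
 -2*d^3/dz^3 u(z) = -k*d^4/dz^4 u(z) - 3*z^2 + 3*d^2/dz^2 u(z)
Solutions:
 u(z) = C1 + C2*z + C3*exp(z*(1 - sqrt(3*k + 1))/k) + C4*exp(z*(sqrt(3*k + 1) + 1)/k) + z^4/12 - 2*z^3/9 + z^2*(3*k + 4)/9


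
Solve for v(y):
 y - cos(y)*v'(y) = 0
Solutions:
 v(y) = C1 + Integral(y/cos(y), y)


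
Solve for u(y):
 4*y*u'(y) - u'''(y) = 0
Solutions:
 u(y) = C1 + Integral(C2*airyai(2^(2/3)*y) + C3*airybi(2^(2/3)*y), y)


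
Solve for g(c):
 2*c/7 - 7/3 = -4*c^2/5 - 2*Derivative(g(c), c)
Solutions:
 g(c) = C1 - 2*c^3/15 - c^2/14 + 7*c/6


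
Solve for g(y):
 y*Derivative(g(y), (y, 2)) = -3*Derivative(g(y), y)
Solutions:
 g(y) = C1 + C2/y^2


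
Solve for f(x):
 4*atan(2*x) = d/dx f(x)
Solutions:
 f(x) = C1 + 4*x*atan(2*x) - log(4*x^2 + 1)


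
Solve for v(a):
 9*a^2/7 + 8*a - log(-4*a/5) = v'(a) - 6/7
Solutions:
 v(a) = C1 + 3*a^3/7 + 4*a^2 - a*log(-a) + a*(-2*log(2) + log(5) + 13/7)


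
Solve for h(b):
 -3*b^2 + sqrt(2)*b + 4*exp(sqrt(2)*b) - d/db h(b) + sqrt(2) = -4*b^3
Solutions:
 h(b) = C1 + b^4 - b^3 + sqrt(2)*b^2/2 + sqrt(2)*b + 2*sqrt(2)*exp(sqrt(2)*b)


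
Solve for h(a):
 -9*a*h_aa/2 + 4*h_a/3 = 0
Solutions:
 h(a) = C1 + C2*a^(35/27)


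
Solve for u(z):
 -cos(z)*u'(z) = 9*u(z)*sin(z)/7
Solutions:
 u(z) = C1*cos(z)^(9/7)


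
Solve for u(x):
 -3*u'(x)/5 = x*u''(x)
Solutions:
 u(x) = C1 + C2*x^(2/5)


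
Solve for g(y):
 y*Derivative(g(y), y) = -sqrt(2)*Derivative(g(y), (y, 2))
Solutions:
 g(y) = C1 + C2*erf(2^(1/4)*y/2)


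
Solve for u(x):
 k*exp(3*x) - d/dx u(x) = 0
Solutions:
 u(x) = C1 + k*exp(3*x)/3


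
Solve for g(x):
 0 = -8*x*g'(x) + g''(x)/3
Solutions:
 g(x) = C1 + C2*erfi(2*sqrt(3)*x)


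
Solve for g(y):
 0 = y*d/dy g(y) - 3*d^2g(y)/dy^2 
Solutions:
 g(y) = C1 + C2*erfi(sqrt(6)*y/6)


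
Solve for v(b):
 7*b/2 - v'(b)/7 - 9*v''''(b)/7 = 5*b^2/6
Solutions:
 v(b) = C1 + C4*exp(-3^(1/3)*b/3) - 35*b^3/18 + 49*b^2/4 + (C2*sin(3^(5/6)*b/6) + C3*cos(3^(5/6)*b/6))*exp(3^(1/3)*b/6)


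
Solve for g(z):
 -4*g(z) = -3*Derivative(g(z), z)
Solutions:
 g(z) = C1*exp(4*z/3)


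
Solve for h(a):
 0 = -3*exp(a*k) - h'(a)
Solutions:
 h(a) = C1 - 3*exp(a*k)/k


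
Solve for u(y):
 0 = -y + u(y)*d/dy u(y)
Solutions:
 u(y) = -sqrt(C1 + y^2)
 u(y) = sqrt(C1 + y^2)


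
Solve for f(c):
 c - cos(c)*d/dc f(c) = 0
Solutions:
 f(c) = C1 + Integral(c/cos(c), c)


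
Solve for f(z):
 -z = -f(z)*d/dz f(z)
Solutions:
 f(z) = -sqrt(C1 + z^2)
 f(z) = sqrt(C1 + z^2)


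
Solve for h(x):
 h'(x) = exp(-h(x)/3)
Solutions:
 h(x) = 3*log(C1 + x/3)


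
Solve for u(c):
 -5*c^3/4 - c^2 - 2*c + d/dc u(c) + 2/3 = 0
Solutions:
 u(c) = C1 + 5*c^4/16 + c^3/3 + c^2 - 2*c/3


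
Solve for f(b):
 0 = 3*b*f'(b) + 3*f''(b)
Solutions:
 f(b) = C1 + C2*erf(sqrt(2)*b/2)


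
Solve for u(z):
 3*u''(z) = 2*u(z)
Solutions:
 u(z) = C1*exp(-sqrt(6)*z/3) + C2*exp(sqrt(6)*z/3)


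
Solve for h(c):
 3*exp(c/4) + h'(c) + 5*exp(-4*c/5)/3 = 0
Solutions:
 h(c) = C1 - 12*exp(c/4) + 25*exp(-4*c/5)/12


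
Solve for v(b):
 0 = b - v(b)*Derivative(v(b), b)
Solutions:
 v(b) = -sqrt(C1 + b^2)
 v(b) = sqrt(C1 + b^2)


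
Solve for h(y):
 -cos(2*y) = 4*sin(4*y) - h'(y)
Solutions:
 h(y) = C1 + sin(2*y)/2 - cos(4*y)


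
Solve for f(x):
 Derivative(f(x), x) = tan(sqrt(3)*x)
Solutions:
 f(x) = C1 - sqrt(3)*log(cos(sqrt(3)*x))/3


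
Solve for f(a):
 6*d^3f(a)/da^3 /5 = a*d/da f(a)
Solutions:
 f(a) = C1 + Integral(C2*airyai(5^(1/3)*6^(2/3)*a/6) + C3*airybi(5^(1/3)*6^(2/3)*a/6), a)


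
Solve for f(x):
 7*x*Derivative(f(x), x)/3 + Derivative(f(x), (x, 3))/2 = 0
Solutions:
 f(x) = C1 + Integral(C2*airyai(-14^(1/3)*3^(2/3)*x/3) + C3*airybi(-14^(1/3)*3^(2/3)*x/3), x)


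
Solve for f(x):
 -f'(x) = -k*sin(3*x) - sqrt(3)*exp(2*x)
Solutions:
 f(x) = C1 - k*cos(3*x)/3 + sqrt(3)*exp(2*x)/2


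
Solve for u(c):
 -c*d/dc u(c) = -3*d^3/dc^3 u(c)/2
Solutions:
 u(c) = C1 + Integral(C2*airyai(2^(1/3)*3^(2/3)*c/3) + C3*airybi(2^(1/3)*3^(2/3)*c/3), c)


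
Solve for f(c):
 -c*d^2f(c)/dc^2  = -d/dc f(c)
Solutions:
 f(c) = C1 + C2*c^2


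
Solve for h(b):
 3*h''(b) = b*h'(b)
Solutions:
 h(b) = C1 + C2*erfi(sqrt(6)*b/6)


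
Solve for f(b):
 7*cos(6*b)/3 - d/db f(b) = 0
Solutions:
 f(b) = C1 + 7*sin(6*b)/18


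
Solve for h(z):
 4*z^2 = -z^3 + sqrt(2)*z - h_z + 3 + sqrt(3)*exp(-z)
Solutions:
 h(z) = C1 - z^4/4 - 4*z^3/3 + sqrt(2)*z^2/2 + 3*z - sqrt(3)*exp(-z)


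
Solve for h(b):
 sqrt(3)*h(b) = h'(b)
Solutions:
 h(b) = C1*exp(sqrt(3)*b)


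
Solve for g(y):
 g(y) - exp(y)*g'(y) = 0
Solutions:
 g(y) = C1*exp(-exp(-y))


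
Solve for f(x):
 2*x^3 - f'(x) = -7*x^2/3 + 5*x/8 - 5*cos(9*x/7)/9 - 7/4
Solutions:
 f(x) = C1 + x^4/2 + 7*x^3/9 - 5*x^2/16 + 7*x/4 + 35*sin(9*x/7)/81


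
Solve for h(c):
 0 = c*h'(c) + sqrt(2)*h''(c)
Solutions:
 h(c) = C1 + C2*erf(2^(1/4)*c/2)


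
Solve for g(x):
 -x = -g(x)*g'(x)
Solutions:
 g(x) = -sqrt(C1 + x^2)
 g(x) = sqrt(C1 + x^2)


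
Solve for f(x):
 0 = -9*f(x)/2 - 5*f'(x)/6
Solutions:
 f(x) = C1*exp(-27*x/5)


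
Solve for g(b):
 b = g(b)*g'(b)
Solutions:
 g(b) = -sqrt(C1 + b^2)
 g(b) = sqrt(C1 + b^2)


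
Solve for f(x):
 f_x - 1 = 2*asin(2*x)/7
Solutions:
 f(x) = C1 + 2*x*asin(2*x)/7 + x + sqrt(1 - 4*x^2)/7


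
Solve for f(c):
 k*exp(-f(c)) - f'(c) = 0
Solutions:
 f(c) = log(C1 + c*k)


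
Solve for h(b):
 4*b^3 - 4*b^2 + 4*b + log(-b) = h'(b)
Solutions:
 h(b) = C1 + b^4 - 4*b^3/3 + 2*b^2 + b*log(-b) - b


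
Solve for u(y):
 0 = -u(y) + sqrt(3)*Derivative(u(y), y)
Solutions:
 u(y) = C1*exp(sqrt(3)*y/3)


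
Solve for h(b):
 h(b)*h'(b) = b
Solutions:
 h(b) = -sqrt(C1 + b^2)
 h(b) = sqrt(C1 + b^2)


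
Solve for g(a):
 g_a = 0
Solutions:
 g(a) = C1


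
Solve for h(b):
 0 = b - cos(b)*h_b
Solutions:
 h(b) = C1 + Integral(b/cos(b), b)


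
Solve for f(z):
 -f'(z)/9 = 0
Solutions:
 f(z) = C1


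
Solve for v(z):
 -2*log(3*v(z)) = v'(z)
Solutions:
 Integral(1/(log(_y) + log(3)), (_y, v(z)))/2 = C1 - z


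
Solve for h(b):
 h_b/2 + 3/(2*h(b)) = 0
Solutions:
 h(b) = -sqrt(C1 - 6*b)
 h(b) = sqrt(C1 - 6*b)


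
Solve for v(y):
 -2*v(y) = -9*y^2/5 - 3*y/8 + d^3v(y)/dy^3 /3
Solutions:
 v(y) = C3*exp(-6^(1/3)*y) + 9*y^2/10 + 3*y/16 + (C1*sin(2^(1/3)*3^(5/6)*y/2) + C2*cos(2^(1/3)*3^(5/6)*y/2))*exp(6^(1/3)*y/2)


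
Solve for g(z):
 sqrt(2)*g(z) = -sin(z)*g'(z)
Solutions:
 g(z) = C1*(cos(z) + 1)^(sqrt(2)/2)/(cos(z) - 1)^(sqrt(2)/2)


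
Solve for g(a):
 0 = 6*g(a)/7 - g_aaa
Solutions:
 g(a) = C3*exp(6^(1/3)*7^(2/3)*a/7) + (C1*sin(2^(1/3)*3^(5/6)*7^(2/3)*a/14) + C2*cos(2^(1/3)*3^(5/6)*7^(2/3)*a/14))*exp(-6^(1/3)*7^(2/3)*a/14)


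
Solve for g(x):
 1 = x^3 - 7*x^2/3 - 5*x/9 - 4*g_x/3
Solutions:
 g(x) = C1 + 3*x^4/16 - 7*x^3/12 - 5*x^2/24 - 3*x/4


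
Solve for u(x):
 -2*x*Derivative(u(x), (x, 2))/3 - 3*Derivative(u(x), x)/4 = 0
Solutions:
 u(x) = C1 + C2/x^(1/8)


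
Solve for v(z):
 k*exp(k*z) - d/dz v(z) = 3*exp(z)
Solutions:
 v(z) = C1 - 3*exp(z) + exp(k*z)


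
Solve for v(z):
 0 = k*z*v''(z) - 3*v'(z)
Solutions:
 v(z) = C1 + z^(((re(k) + 3)*re(k) + im(k)^2)/(re(k)^2 + im(k)^2))*(C2*sin(3*log(z)*Abs(im(k))/(re(k)^2 + im(k)^2)) + C3*cos(3*log(z)*im(k)/(re(k)^2 + im(k)^2)))


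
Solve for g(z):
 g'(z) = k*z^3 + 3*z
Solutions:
 g(z) = C1 + k*z^4/4 + 3*z^2/2


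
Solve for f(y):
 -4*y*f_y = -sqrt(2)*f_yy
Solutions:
 f(y) = C1 + C2*erfi(2^(1/4)*y)


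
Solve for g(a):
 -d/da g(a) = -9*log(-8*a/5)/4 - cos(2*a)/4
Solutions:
 g(a) = C1 + 9*a*log(-a)/4 - 3*a*log(5) - 9*a/4 + 3*a*log(10)/4 + 6*a*log(2) + sin(2*a)/8


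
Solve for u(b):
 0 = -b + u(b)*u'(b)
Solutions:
 u(b) = -sqrt(C1 + b^2)
 u(b) = sqrt(C1 + b^2)


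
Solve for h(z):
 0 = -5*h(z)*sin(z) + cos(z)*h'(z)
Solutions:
 h(z) = C1/cos(z)^5


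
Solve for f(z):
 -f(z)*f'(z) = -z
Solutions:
 f(z) = -sqrt(C1 + z^2)
 f(z) = sqrt(C1 + z^2)


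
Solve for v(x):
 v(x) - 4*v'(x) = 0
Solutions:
 v(x) = C1*exp(x/4)


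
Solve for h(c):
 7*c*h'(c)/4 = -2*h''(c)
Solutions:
 h(c) = C1 + C2*erf(sqrt(7)*c/4)


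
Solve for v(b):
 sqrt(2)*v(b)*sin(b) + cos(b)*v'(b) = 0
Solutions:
 v(b) = C1*cos(b)^(sqrt(2))


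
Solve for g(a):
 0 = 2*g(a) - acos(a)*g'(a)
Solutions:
 g(a) = C1*exp(2*Integral(1/acos(a), a))


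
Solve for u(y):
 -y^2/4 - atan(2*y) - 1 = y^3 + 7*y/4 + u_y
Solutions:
 u(y) = C1 - y^4/4 - y^3/12 - 7*y^2/8 - y*atan(2*y) - y + log(4*y^2 + 1)/4


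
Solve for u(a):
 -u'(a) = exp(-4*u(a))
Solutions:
 u(a) = log(-I*(C1 - 4*a)^(1/4))
 u(a) = log(I*(C1 - 4*a)^(1/4))
 u(a) = log(-(C1 - 4*a)^(1/4))
 u(a) = log(C1 - 4*a)/4


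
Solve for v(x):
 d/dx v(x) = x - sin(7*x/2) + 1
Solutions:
 v(x) = C1 + x^2/2 + x + 2*cos(7*x/2)/7


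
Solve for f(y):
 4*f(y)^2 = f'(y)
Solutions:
 f(y) = -1/(C1 + 4*y)


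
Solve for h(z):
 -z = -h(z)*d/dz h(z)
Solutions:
 h(z) = -sqrt(C1 + z^2)
 h(z) = sqrt(C1 + z^2)


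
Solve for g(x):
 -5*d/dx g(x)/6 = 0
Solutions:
 g(x) = C1


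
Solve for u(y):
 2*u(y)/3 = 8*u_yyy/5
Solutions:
 u(y) = C3*exp(90^(1/3)*y/6) + (C1*sin(10^(1/3)*3^(1/6)*y/4) + C2*cos(10^(1/3)*3^(1/6)*y/4))*exp(-90^(1/3)*y/12)


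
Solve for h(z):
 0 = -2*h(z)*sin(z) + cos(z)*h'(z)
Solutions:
 h(z) = C1/cos(z)^2


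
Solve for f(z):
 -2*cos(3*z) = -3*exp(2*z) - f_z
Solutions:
 f(z) = C1 - 3*exp(2*z)/2 + 2*sin(3*z)/3


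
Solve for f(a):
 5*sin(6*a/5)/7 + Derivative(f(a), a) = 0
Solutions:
 f(a) = C1 + 25*cos(6*a/5)/42


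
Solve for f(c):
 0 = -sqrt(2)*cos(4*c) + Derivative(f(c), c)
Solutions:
 f(c) = C1 + sqrt(2)*sin(4*c)/4


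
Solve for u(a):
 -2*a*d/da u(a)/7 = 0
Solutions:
 u(a) = C1


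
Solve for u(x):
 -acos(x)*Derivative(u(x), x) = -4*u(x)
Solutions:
 u(x) = C1*exp(4*Integral(1/acos(x), x))


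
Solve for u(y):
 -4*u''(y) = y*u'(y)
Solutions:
 u(y) = C1 + C2*erf(sqrt(2)*y/4)


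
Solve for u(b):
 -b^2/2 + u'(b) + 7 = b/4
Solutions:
 u(b) = C1 + b^3/6 + b^2/8 - 7*b


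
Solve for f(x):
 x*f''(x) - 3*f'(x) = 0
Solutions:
 f(x) = C1 + C2*x^4


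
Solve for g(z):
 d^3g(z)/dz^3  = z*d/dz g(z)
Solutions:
 g(z) = C1 + Integral(C2*airyai(z) + C3*airybi(z), z)


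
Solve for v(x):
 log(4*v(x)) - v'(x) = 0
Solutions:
 -Integral(1/(log(_y) + 2*log(2)), (_y, v(x))) = C1 - x


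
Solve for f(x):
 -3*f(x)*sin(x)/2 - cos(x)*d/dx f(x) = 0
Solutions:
 f(x) = C1*cos(x)^(3/2)


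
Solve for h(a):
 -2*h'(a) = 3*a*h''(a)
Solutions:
 h(a) = C1 + C2*a^(1/3)


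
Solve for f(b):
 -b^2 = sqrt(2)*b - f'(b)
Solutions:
 f(b) = C1 + b^3/3 + sqrt(2)*b^2/2


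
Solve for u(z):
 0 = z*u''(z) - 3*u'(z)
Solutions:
 u(z) = C1 + C2*z^4


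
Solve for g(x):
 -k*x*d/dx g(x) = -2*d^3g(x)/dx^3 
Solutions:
 g(x) = C1 + Integral(C2*airyai(2^(2/3)*k^(1/3)*x/2) + C3*airybi(2^(2/3)*k^(1/3)*x/2), x)


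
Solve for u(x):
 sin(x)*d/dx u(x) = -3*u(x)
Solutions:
 u(x) = C1*(cos(x) + 1)^(3/2)/(cos(x) - 1)^(3/2)


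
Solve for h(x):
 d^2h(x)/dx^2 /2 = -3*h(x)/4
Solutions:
 h(x) = C1*sin(sqrt(6)*x/2) + C2*cos(sqrt(6)*x/2)


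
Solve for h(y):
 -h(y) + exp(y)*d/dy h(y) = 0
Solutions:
 h(y) = C1*exp(-exp(-y))


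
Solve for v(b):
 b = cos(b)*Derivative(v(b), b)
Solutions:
 v(b) = C1 + Integral(b/cos(b), b)


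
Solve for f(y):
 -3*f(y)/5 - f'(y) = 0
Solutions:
 f(y) = C1*exp(-3*y/5)


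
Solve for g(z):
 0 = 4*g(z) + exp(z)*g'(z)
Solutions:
 g(z) = C1*exp(4*exp(-z))


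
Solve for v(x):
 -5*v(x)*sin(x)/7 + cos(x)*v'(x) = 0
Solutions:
 v(x) = C1/cos(x)^(5/7)


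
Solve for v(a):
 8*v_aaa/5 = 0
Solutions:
 v(a) = C1 + C2*a + C3*a^2


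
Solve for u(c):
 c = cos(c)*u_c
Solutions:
 u(c) = C1 + Integral(c/cos(c), c)


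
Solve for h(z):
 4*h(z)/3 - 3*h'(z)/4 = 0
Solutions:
 h(z) = C1*exp(16*z/9)


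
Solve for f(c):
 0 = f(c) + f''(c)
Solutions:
 f(c) = C1*sin(c) + C2*cos(c)


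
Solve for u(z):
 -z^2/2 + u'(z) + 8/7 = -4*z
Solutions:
 u(z) = C1 + z^3/6 - 2*z^2 - 8*z/7


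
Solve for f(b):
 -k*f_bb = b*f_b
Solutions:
 f(b) = C1 + C2*sqrt(k)*erf(sqrt(2)*b*sqrt(1/k)/2)


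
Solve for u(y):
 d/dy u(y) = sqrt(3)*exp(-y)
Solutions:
 u(y) = C1 - sqrt(3)*exp(-y)


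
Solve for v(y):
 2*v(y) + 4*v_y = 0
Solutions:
 v(y) = C1*exp(-y/2)


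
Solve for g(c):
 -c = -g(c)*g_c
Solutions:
 g(c) = -sqrt(C1 + c^2)
 g(c) = sqrt(C1 + c^2)


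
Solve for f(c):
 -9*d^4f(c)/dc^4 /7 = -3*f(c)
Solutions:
 f(c) = C1*exp(-3^(3/4)*7^(1/4)*c/3) + C2*exp(3^(3/4)*7^(1/4)*c/3) + C3*sin(3^(3/4)*7^(1/4)*c/3) + C4*cos(3^(3/4)*7^(1/4)*c/3)


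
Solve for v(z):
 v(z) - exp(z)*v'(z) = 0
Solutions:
 v(z) = C1*exp(-exp(-z))


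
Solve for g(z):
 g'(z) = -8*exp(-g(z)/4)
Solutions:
 g(z) = 4*log(C1 - 2*z)


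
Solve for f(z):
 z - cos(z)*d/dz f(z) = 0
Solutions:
 f(z) = C1 + Integral(z/cos(z), z)


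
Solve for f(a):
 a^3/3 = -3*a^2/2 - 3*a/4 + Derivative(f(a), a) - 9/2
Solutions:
 f(a) = C1 + a^4/12 + a^3/2 + 3*a^2/8 + 9*a/2


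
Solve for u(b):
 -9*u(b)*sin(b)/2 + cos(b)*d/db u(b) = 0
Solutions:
 u(b) = C1/cos(b)^(9/2)


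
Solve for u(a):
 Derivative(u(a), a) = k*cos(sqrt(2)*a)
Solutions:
 u(a) = C1 + sqrt(2)*k*sin(sqrt(2)*a)/2


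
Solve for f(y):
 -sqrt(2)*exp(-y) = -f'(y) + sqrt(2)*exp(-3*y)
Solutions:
 f(y) = C1 - sqrt(2)*exp(-y) - sqrt(2)*exp(-3*y)/3


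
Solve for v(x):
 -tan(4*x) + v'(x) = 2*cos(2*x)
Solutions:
 v(x) = C1 - log(cos(4*x))/4 + sin(2*x)


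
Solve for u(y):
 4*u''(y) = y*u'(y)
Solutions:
 u(y) = C1 + C2*erfi(sqrt(2)*y/4)


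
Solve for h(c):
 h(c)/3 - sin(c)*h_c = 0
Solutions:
 h(c) = C1*(cos(c) - 1)^(1/6)/(cos(c) + 1)^(1/6)


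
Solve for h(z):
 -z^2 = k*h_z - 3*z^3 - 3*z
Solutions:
 h(z) = C1 + 3*z^4/(4*k) - z^3/(3*k) + 3*z^2/(2*k)


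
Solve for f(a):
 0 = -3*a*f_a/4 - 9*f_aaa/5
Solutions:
 f(a) = C1 + Integral(C2*airyai(-90^(1/3)*a/6) + C3*airybi(-90^(1/3)*a/6), a)


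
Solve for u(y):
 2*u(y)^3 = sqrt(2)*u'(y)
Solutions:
 u(y) = -sqrt(2)*sqrt(-1/(C1 + sqrt(2)*y))/2
 u(y) = sqrt(2)*sqrt(-1/(C1 + sqrt(2)*y))/2


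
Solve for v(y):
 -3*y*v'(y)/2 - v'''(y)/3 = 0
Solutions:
 v(y) = C1 + Integral(C2*airyai(-6^(2/3)*y/2) + C3*airybi(-6^(2/3)*y/2), y)


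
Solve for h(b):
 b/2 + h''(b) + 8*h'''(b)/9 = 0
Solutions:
 h(b) = C1 + C2*b + C3*exp(-9*b/8) - b^3/12 + 2*b^2/9


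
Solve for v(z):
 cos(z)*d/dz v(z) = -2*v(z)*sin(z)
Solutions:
 v(z) = C1*cos(z)^2


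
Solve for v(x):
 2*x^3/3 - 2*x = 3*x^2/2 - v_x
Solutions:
 v(x) = C1 - x^4/6 + x^3/2 + x^2


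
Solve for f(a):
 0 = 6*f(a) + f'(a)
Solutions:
 f(a) = C1*exp(-6*a)


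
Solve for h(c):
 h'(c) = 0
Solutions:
 h(c) = C1


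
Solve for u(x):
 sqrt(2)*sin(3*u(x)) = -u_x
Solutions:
 u(x) = -acos((-C1 - exp(6*sqrt(2)*x))/(C1 - exp(6*sqrt(2)*x)))/3 + 2*pi/3
 u(x) = acos((-C1 - exp(6*sqrt(2)*x))/(C1 - exp(6*sqrt(2)*x)))/3


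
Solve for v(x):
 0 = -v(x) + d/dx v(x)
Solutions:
 v(x) = C1*exp(x)


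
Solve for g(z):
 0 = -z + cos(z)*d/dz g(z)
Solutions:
 g(z) = C1 + Integral(z/cos(z), z)


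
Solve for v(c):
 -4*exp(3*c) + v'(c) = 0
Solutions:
 v(c) = C1 + 4*exp(3*c)/3


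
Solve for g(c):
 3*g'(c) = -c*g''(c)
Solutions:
 g(c) = C1 + C2/c^2


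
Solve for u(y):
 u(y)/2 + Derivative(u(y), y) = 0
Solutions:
 u(y) = C1*exp(-y/2)


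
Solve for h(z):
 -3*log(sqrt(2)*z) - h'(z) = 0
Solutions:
 h(z) = C1 - 3*z*log(z) - 3*z*log(2)/2 + 3*z


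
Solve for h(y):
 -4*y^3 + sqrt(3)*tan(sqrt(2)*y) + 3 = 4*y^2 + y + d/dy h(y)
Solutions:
 h(y) = C1 - y^4 - 4*y^3/3 - y^2/2 + 3*y - sqrt(6)*log(cos(sqrt(2)*y))/2


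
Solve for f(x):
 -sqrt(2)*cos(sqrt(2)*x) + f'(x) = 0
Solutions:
 f(x) = C1 + sin(sqrt(2)*x)


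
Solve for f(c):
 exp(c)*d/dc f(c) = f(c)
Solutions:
 f(c) = C1*exp(-exp(-c))


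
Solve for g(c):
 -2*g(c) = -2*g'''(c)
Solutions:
 g(c) = C3*exp(c) + (C1*sin(sqrt(3)*c/2) + C2*cos(sqrt(3)*c/2))*exp(-c/2)


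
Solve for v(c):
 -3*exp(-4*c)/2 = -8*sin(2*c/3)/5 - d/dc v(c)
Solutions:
 v(c) = C1 + 12*cos(2*c/3)/5 - 3*exp(-4*c)/8


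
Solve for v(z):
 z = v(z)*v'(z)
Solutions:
 v(z) = -sqrt(C1 + z^2)
 v(z) = sqrt(C1 + z^2)


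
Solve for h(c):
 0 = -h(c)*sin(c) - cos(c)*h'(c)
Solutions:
 h(c) = C1*cos(c)


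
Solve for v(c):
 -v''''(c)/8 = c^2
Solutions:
 v(c) = C1 + C2*c + C3*c^2 + C4*c^3 - c^6/45


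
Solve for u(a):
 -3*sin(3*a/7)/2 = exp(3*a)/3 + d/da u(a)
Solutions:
 u(a) = C1 - exp(3*a)/9 + 7*cos(3*a/7)/2


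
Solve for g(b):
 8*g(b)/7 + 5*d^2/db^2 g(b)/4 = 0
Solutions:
 g(b) = C1*sin(4*sqrt(70)*b/35) + C2*cos(4*sqrt(70)*b/35)


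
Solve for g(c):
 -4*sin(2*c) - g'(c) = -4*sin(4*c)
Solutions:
 g(c) = C1 + 2*cos(2*c) - cos(4*c)


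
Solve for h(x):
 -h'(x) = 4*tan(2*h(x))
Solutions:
 h(x) = -asin(C1*exp(-8*x))/2 + pi/2
 h(x) = asin(C1*exp(-8*x))/2


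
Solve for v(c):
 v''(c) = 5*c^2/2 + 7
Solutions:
 v(c) = C1 + C2*c + 5*c^4/24 + 7*c^2/2


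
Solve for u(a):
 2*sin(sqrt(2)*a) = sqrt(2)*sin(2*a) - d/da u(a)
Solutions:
 u(a) = C1 - sqrt(2)*cos(2*a)/2 + sqrt(2)*cos(sqrt(2)*a)


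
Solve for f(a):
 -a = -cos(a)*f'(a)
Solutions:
 f(a) = C1 + Integral(a/cos(a), a)


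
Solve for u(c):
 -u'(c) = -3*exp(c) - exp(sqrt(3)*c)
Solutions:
 u(c) = C1 + 3*exp(c) + sqrt(3)*exp(sqrt(3)*c)/3


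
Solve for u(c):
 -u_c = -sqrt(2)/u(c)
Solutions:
 u(c) = -sqrt(C1 + 2*sqrt(2)*c)
 u(c) = sqrt(C1 + 2*sqrt(2)*c)


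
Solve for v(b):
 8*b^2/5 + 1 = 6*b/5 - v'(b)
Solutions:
 v(b) = C1 - 8*b^3/15 + 3*b^2/5 - b


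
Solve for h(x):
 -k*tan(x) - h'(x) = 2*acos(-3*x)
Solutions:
 h(x) = C1 + k*log(cos(x)) - 2*x*acos(-3*x) - 2*sqrt(1 - 9*x^2)/3


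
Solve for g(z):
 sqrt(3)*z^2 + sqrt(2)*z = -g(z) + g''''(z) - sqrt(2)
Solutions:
 g(z) = C1*exp(-z) + C2*exp(z) + C3*sin(z) + C4*cos(z) - sqrt(3)*z^2 - sqrt(2)*z - sqrt(2)


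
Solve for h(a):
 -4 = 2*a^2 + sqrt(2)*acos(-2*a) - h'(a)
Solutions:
 h(a) = C1 + 2*a^3/3 + 4*a + sqrt(2)*(a*acos(-2*a) + sqrt(1 - 4*a^2)/2)


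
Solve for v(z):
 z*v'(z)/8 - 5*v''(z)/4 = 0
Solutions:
 v(z) = C1 + C2*erfi(sqrt(5)*z/10)


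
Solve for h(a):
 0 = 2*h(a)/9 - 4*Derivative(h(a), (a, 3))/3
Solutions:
 h(a) = C3*exp(6^(2/3)*a/6) + (C1*sin(2^(2/3)*3^(1/6)*a/4) + C2*cos(2^(2/3)*3^(1/6)*a/4))*exp(-6^(2/3)*a/12)


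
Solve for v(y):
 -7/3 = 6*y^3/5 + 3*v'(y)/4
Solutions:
 v(y) = C1 - 2*y^4/5 - 28*y/9


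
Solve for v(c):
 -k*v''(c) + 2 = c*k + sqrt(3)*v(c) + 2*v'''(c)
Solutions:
 v(c) = C1*exp(-c*(k^2/(k^3 + sqrt(-k^6 + (k^3 + 54*sqrt(3))^2) + 54*sqrt(3))^(1/3) + k + (k^3 + sqrt(-k^6 + (k^3 + 54*sqrt(3))^2) + 54*sqrt(3))^(1/3))/6) + C2*exp(c*(-4*k^2/((-1 + sqrt(3)*I)*(k^3 + sqrt(-k^6 + (k^3 + 54*sqrt(3))^2) + 54*sqrt(3))^(1/3)) - 2*k + (k^3 + sqrt(-k^6 + (k^3 + 54*sqrt(3))^2) + 54*sqrt(3))^(1/3) - sqrt(3)*I*(k^3 + sqrt(-k^6 + (k^3 + 54*sqrt(3))^2) + 54*sqrt(3))^(1/3))/12) + C3*exp(c*(4*k^2/((1 + sqrt(3)*I)*(k^3 + sqrt(-k^6 + (k^3 + 54*sqrt(3))^2) + 54*sqrt(3))^(1/3)) - 2*k + (k^3 + sqrt(-k^6 + (k^3 + 54*sqrt(3))^2) + 54*sqrt(3))^(1/3) + sqrt(3)*I*(k^3 + sqrt(-k^6 + (k^3 + 54*sqrt(3))^2) + 54*sqrt(3))^(1/3))/12) - sqrt(3)*c*k/3 + 2*sqrt(3)/3
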